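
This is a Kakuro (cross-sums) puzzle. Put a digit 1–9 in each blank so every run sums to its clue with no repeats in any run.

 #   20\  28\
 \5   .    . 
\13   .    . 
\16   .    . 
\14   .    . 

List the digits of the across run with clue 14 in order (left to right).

16 in 2 cells must be {7,9}.
Only 4 fits R1C2 under both its across sum 5 and down sum 28.
R1C1 = 5 − 4 = 1 completes the 5 across.
Nothing is forced directly, so branch on R3C1, whose candidates are 7 or 9. If R3C1 = 7: that forces R3C2 = 9, R4C2 = 8, R2C2 = 7, after which R4C1 would have to be in {6} for the 14 across but in {3,4,8,9} for the 20 down — contradiction. So R3C1 = 9.
R3C2 = 16 − 9 = 7 completes the 16 across.
No cell is forced outright now. R2C2 can only be 8 or 9 (the digits allowed by both its 13 across and its 28 down). If R2C2 = 8: then R2C1 would have to be in {5} for the 13 across but in {2,3,4,6,7,8} for the 20 down — contradiction. So R2C2 = 9.
R2C1 = 13 − 9 = 4 completes the 13 across.
R4C1 = 20 − 14 = 6 completes the 20 down.
R4C2 = 14 − 6 = 8 completes the 14 across.

6 8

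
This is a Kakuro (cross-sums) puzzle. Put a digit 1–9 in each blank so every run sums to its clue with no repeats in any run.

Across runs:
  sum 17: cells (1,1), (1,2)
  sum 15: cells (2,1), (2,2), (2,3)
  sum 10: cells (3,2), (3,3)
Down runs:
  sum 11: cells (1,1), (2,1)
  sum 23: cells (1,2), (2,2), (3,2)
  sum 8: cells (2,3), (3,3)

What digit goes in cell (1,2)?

17 in 2 cells must be {8,9}; 23 in 3 cells must be {6,8,9}.
Nothing is forced directly, so branch on (1,1), whose candidates are 8 or 9. If (1,1) = 8: that forces (1,2) = 9, (2,1) = 3, (2,2) = 8, after which (2,3) would have to be in {4} for the 15 across but in {1,2,3,5,6,7} for the 8 down — contradiction. So (1,1) = 9.
(1,2) = 17 − 9 = 8 completes the 17 across.
(2,1) = 11 − 9 = 2 completes the 11 down.
No cell is forced outright now. (2,2) can only be 6 or 9 (the digits allowed by both its 15 across and its 23 down). If (2,2) = 9: then (2,3) would have to be in {4} for the 15 across but in {1,2,3,5,6,7} for the 8 down — contradiction. So (2,2) = 6.
(2,3) = 15 − 8 = 7 completes the 15 across.
(3,2) = 23 − 14 = 9 completes the 23 down.
(3,3) = 10 − 9 = 1 completes the 10 across.

8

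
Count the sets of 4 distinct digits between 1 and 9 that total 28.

2

4 distinct digits from 1–9 sum between 10 and 30.
Enumerating: {4,7,8,9}, {5,6,8,9}.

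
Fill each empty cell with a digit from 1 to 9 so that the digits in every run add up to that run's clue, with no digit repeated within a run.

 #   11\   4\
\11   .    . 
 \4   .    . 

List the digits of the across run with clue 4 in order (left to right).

4 in 2 cells must be {1,3}.
The 11 across and the 4 down share only 3, so R1C2 = 3.
The 4 across and the 11 down share only 3, so R2C1 = 3.
R2C2 = 4 − 3 = 1 completes the 4 across.
R1C1 = 11 − 3 = 8 completes the 11 across.

3 1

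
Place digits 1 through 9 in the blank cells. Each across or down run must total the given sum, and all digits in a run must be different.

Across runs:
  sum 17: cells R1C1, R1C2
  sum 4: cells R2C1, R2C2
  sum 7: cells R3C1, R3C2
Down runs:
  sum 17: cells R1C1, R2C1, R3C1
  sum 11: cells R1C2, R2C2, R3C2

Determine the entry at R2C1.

3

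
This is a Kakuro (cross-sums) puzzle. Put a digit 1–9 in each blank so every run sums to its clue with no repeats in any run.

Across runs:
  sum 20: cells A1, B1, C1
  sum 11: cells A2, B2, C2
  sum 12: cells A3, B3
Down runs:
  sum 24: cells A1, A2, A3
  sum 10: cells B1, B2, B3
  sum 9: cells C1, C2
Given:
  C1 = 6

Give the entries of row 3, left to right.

8 4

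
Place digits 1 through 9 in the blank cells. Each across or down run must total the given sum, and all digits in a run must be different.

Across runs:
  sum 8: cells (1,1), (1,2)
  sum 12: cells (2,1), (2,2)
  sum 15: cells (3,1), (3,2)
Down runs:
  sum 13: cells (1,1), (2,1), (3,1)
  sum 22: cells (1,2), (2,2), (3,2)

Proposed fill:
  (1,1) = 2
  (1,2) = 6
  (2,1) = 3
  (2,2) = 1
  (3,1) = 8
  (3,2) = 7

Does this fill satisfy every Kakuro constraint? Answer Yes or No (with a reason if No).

No — the down run (1,2)–(3,2) sums to 14, not 22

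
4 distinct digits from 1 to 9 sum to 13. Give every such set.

{1,2,3,7}; {1,2,4,6}; {1,3,4,5}

4 distinct digits from 1–9 sum between 10 and 30.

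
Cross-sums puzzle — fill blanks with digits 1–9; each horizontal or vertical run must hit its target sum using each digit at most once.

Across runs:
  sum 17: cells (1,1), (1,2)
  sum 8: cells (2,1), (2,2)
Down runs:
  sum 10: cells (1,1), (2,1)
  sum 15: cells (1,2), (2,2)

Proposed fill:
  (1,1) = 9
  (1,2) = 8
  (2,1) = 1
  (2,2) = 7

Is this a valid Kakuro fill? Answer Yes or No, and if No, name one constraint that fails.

Yes

Across: 9+8=17; 1+7=8. Down: 9+1=10; 8+7=15. No digit repeats within any run.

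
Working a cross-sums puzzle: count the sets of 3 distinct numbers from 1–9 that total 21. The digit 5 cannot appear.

3 distinct digits from 1–9 sum between 6 and 24.
Dropping sets that contain 5.
Enumerating: {4,8,9}, {6,7,8}.

2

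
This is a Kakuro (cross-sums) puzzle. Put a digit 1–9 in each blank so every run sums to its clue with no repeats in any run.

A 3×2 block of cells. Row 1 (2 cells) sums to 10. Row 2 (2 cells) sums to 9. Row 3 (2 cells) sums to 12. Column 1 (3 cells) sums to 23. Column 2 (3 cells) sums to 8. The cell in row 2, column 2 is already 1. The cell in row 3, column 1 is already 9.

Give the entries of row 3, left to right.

9, 3

23 in 3 cells must be {6,8,9}.
(2,1) = 9 − 1 = 8 completes the 9 across.
(3,2) = 12 − 9 = 3 completes the 12 across.
(1,1) = 23 − 17 = 6 completes the 23 down.
(1,2) = 10 − 6 = 4 completes the 10 across.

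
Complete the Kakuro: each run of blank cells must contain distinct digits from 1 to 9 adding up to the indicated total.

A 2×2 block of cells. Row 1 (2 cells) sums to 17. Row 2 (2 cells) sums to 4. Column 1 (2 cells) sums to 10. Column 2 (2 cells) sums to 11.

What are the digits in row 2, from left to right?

1 3

17 in 2 cells must be {8,9}; 4 in 2 cells must be {1,3}.
The 4 across and the 11 down share only 3, so (2,2) = 3.
(1,2) = 11 − 3 = 8 completes the 11 down.
(2,1) = 4 − 3 = 1 completes the 4 across.
(1,1) = 17 − 8 = 9 completes the 17 across.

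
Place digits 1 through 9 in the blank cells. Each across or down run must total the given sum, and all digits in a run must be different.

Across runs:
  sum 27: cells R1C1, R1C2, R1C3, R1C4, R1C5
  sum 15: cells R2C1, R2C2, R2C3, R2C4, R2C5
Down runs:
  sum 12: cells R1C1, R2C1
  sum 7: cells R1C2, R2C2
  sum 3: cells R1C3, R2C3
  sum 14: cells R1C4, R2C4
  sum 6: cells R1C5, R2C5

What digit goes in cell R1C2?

15 in 5 cells must be {1,2,3,4,5}; 3 in 2 cells must be {1,2}.
Only 5 fits R2C4 under both its across sum 15 and down sum 14.
R1C4 = 14 − 5 = 9 completes the 14 down.
Nothing is forced directly, so branch on R2C1, whose candidates are 3 or 4. If R2C1 = 3: then R1C1 would have to be in {1,2,3,4,5,6,7,8} for the 27 across but in {9} for the 12 down — contradiction. So R2C1 = 4.
R1C1 = 12 − 4 = 8 completes the 12 down.
No cell is forced outright now. R1C3 can only be 1 or 2 (the digits allowed by both its 27 across and its 3 down). If R1C3 = 2: that forces R2C3 = 1, R2C5 = 2, after which R1C5 would have to be in {1,3,5,7} for the 27 across but in {4} for the 6 down — contradiction. So R1C3 = 1.
R2C3 = 3 − 1 = 2 completes the 3 down.
Given what's placed, R2C5 must be 1 to fit the 15 across and 6 down.
R1C5 = 6 − 1 = 5 completes the 6 down.
R2C2 = 15 − 12 = 3 completes the 15 across.
R1C2 = 27 − 23 = 4 completes the 27 across.

4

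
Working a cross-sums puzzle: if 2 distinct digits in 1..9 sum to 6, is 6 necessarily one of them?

Counterexample: {1,5} sums to 6 without using 6.

No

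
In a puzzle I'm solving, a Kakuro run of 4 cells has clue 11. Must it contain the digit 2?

Yes

The only way to make 11 from 4 distinct digits is {1,2,3,5}, which contains 2.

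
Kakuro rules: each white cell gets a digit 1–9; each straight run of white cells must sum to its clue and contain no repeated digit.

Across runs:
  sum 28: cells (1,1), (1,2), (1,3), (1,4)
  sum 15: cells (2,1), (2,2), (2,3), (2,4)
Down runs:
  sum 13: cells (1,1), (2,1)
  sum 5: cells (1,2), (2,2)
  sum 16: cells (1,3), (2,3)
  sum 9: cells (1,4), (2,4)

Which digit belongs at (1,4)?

7

16 in 2 cells must be {7,9}.
Only 4 fits (1,2) under both its across sum 28 and down sum 5.
(2,2) = 5 − 4 = 1 completes the 5 down.
Nothing is forced directly, so branch on (1,4), whose candidates are 7 or 8. If (1,4) = 8: then (2,4) would have to be in {2,3,4,5,6,7,8,9} for the 15 across but in {1} for the 9 down — contradiction. So (1,4) = 7.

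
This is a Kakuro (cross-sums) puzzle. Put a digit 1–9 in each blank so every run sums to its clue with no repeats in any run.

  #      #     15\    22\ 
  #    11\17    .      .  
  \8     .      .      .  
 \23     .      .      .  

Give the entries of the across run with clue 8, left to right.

2, 1, 5

17 in 2 cells must be {8,9}; 23 in 3 cells must be {6,8,9}.
Only 5 fits R2C3 under both its across sum 8 and down sum 22.
Given what's placed, R2C1 must be 2 to fit the 8 across and 11 down.
R2C2 = 8 − 7 = 1 completes the 8 across.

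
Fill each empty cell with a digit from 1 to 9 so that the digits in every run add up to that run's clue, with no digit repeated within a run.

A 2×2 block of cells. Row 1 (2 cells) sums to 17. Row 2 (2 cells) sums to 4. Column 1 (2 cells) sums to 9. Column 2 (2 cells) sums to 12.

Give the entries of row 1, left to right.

17 in 2 cells must be {8,9}; 4 in 2 cells must be {1,3}.
The 17 across and the 9 down share only 8, so (1,1) = 8.
(1,2) = 17 − 8 = 9 completes the 17 across.
(2,1) = 9 − 8 = 1 completes the 9 down.
(2,2) = 4 − 1 = 3 completes the 4 across.

8, 9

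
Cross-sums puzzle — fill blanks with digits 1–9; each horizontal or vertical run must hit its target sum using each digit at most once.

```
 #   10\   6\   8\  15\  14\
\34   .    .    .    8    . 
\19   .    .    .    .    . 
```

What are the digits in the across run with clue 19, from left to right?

34 in 5 cells must be {4,6,7,8,9}.
Given what's placed, R1C2 must be 4 to fit the 34 across and 6 down.
R2C2 = 6 − 4 = 2 completes the 6 down.
R2C4 = 15 − 8 = 7 completes the 15 down.
No cell is forced outright now. R2C5 can only be 5 or 6 (the digits allowed by both its 19 across and its 14 down). If R2C5 = 6: then R1C5 would have to be in {6,7,9} for the 34 across but in {8} for the 14 down — contradiction. So R2C5 = 5.
R1C5 = 14 − 5 = 9 completes the 14 down.
R2C3 = 1: the only remaining digit allowed by both the 19 across and the 8 down.
R1C3 = 8 − 1 = 7 completes the 8 down.
R2C1 = 19 − 15 = 4 completes the 19 across.

4 2 1 7 5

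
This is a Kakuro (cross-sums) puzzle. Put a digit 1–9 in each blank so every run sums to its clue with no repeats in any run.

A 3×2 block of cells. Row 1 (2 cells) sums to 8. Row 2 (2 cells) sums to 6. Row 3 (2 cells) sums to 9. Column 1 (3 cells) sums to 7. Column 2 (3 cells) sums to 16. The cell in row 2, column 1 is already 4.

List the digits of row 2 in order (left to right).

7 in 3 cells must be {1,2,4}.
(2,2) = 6 − 4 = 2 completes the 6 across.
Nothing is forced directly, so branch on (1,1), whose candidates are 1 or 2. If (1,1) = 1: then (1,2) would have to be in {7} for the 8 across but in {5,6,8,9} for the 16 down — contradiction. So (1,1) = 2.
(1,2) = 8 − 2 = 6 completes the 8 across.
(3,1) = 7 − 6 = 1 completes the 7 down.
(3,2) = 9 − 1 = 8 completes the 9 across.

4, 2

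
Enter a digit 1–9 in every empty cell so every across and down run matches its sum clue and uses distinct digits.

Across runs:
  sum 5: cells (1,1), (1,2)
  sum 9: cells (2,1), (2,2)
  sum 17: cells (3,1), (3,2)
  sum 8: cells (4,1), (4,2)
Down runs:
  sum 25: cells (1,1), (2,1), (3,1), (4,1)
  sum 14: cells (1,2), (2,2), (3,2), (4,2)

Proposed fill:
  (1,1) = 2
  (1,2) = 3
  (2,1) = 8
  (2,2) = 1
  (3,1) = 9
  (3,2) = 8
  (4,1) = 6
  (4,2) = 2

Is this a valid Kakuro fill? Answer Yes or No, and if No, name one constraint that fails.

Across: 2+3=5; 8+1=9; 9+8=17; 6+2=8. Down: 2+8+9+6=25; 3+1+8+2=14. No digit repeats within any run.

Yes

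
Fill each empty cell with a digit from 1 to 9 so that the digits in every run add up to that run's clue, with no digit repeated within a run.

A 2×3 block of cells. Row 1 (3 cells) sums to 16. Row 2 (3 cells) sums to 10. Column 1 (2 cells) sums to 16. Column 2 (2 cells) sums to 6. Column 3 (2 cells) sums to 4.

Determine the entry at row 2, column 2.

2

16 in 2 cells must be {7,9}; 4 in 2 cells must be {1,3}.
The 10 across and the 16 down share only 7, so (2,1) = 7.
Given what's placed, (2,3) must be 1 to fit the 10 across and 4 down.
(1,1) = 16 − 7 = 9 completes the 16 down.
(1,3) = 4 − 1 = 3 completes the 4 down.
(2,2) = 10 − 8 = 2 completes the 10 across.
(1,2) = 16 − 12 = 4 completes the 16 across.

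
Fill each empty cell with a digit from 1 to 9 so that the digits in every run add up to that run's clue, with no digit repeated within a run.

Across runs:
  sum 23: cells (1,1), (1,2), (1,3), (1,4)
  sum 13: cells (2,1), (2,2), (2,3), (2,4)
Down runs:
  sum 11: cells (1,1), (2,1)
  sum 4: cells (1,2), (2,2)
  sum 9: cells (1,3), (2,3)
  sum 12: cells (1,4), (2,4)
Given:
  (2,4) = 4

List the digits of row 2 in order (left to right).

6 1 2 4

4 in 2 cells must be {1,3}.
(1,4) = 12 − 4 = 8 completes the 12 down.
Nothing is forced directly, so branch on (1,2), whose candidates are 1 or 3. If (1,2) = 1: that forces (1,3) = 5, (2,2) = 3, after which (2,3) would have to be in {1,5} for the 13 across but in {4} for the 9 down — contradiction. So (1,2) = 3.
(2,2) = 4 − 3 = 1 completes the 4 down.
Nothing is forced directly, so branch on (1,1), whose candidates are 5 or 7. If (1,1) = 7: that forces (1,3) = 5, after which (2,1) would have to be in {2,3,5,6} for the 13 across but in {4} for the 11 down — contradiction. So (1,1) = 5.
(1,3) = 23 − 16 = 7 completes the 23 across.
(2,1) = 11 − 5 = 6 completes the 11 down.
(2,3) = 13 − 11 = 2 completes the 13 across.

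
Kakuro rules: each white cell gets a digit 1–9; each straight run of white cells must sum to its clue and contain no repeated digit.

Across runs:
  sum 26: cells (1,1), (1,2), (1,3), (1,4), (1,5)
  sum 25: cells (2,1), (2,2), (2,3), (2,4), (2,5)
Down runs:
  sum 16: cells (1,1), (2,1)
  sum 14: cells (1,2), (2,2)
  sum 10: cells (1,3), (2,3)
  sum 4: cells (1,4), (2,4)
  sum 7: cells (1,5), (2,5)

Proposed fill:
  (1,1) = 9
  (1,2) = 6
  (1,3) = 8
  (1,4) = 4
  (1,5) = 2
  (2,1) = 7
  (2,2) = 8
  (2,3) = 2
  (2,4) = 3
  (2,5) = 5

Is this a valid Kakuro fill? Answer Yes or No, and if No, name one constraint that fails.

No — the down run (1,4)–(2,4) sums to 7, not 4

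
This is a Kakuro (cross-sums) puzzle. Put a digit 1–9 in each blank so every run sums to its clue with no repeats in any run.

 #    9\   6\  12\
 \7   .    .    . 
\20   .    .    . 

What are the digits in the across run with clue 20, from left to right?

7 5 8

7 in 3 cells must be {1,2,4}.
The 7 across and the 12 down share only 4, so R1C3 = 4.
R2C3 = 12 − 4 = 8 completes the 12 down.
Given what's placed, R2C2 must be 5 to fit the 20 across and 6 down.
R1C2 = 6 − 5 = 1 completes the 6 down.
R2C1 = 20 − 13 = 7 completes the 20 across.
R1C1 = 7 − 5 = 2 completes the 7 across.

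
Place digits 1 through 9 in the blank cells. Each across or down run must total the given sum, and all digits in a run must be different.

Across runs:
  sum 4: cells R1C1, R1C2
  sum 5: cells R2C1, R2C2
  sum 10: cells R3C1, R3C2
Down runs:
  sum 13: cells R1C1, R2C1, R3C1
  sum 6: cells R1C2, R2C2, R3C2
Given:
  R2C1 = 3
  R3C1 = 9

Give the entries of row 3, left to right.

9 1

4 in 2 cells must be {1,3}; 6 in 3 cells must be {1,2,3}.
R1C1 = 13 − 12 = 1 completes the 13 down.
R1C2 = 4 − 1 = 3 completes the 4 across.
R2C2 = 5 − 3 = 2 completes the 5 across.
R3C2 = 10 − 9 = 1 completes the 10 across.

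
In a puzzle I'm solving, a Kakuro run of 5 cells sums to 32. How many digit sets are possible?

3

5 distinct digits from 1–9 sum between 15 and 35.
Enumerating: {2,6,7,8,9}, {3,5,7,8,9}, {4,5,6,8,9}.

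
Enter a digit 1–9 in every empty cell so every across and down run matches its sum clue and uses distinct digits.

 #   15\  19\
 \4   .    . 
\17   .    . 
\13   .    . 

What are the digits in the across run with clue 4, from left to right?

1 3

4 in 2 cells must be {1,3}; 17 in 2 cells must be {8,9}.
The 4 across and the 19 down share only 3, so R1C2 = 3.
Given what's placed, R2C2 must be 9 to fit the 17 across and 19 down.
R3C2 = 19 − 12 = 7 completes the 19 down.
R1C1 = 4 − 3 = 1 completes the 4 across.
R2C1 = 17 − 9 = 8 completes the 17 across.
R3C1 = 13 − 7 = 6 completes the 13 across.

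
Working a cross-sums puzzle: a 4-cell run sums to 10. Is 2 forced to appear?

The only way to make 10 from 4 distinct digits is {1,2,3,4}, which contains 2.

Yes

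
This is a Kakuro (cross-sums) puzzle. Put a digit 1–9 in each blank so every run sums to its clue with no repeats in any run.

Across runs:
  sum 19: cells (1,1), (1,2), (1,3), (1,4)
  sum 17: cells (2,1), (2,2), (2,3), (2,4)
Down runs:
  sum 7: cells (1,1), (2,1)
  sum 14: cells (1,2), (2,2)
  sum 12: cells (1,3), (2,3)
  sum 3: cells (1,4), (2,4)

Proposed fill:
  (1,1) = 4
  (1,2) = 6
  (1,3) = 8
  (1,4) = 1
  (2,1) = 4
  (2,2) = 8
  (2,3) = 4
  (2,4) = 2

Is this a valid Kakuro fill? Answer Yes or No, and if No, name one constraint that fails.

No — the across run (2,1)–(2,4) sums to 18, not 17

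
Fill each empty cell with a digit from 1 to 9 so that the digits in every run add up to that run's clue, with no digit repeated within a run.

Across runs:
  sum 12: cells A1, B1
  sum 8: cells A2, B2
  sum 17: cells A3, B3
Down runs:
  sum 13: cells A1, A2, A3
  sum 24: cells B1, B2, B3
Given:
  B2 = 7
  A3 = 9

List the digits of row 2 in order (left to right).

1, 7

17 in 2 cells must be {8,9}; 24 in 3 cells must be {7,8,9}.
Given what's placed, A1 must be 3 to fit the 12 across and 13 down.
B1 = 12 − 3 = 9 completes the 12 across.
A2 = 8 − 7 = 1 completes the 8 across.
B3 = 17 − 9 = 8 completes the 17 across.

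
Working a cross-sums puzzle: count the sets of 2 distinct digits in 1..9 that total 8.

3

2 distinct digits from 1–9 sum between 3 and 17.
Enumerating: {1,7}, {2,6}, {3,5}.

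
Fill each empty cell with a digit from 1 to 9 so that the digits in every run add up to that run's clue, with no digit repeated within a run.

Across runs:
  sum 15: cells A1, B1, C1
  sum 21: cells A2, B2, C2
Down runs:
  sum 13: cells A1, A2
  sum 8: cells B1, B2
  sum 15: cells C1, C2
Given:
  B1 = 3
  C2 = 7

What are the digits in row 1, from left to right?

4, 3, 8

C1 = 15 − 7 = 8 completes the 15 down.
B2 = 8 − 3 = 5 completes the 8 down.
A1 = 15 − 11 = 4 completes the 15 across.
A2 = 21 − 12 = 9 completes the 21 across.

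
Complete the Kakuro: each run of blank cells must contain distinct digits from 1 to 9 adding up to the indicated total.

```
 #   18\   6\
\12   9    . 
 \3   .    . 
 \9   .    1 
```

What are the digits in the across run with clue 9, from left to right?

3 in 2 cells must be {1,2}; 6 in 3 cells must be {1,2,3}.
R1C2 = 12 − 9 = 3 completes the 12 across.
R2C2 = 6 − 4 = 2 completes the 6 down.
R3C1 = 9 − 1 = 8 completes the 9 across.
R2C1 = 3 − 2 = 1 completes the 3 across.

8 1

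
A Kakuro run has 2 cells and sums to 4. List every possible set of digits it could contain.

2 distinct digits from 1–9 sum between 3 and 17.
Only one set works: {1,3}.

{1,3}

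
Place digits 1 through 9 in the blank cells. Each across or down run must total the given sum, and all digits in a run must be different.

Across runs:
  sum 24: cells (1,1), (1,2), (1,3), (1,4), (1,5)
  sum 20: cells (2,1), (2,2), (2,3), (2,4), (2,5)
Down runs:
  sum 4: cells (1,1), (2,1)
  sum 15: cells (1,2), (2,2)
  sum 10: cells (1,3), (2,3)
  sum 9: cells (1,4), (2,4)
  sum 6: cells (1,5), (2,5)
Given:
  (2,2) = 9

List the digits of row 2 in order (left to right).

3 9 2 5 1

4 in 2 cells must be {1,3}.
(1,2) = 15 − 9 = 6 completes the 15 down.
Nothing is forced directly, so branch on (2,3), whose candidates are 1 or 2 or 3. If (2,3) = 1: that forces (1,3) = 9, (2,1) = 3, (1,1) = 1, (1,5) = 5, after which (2,5) would have to be in {2,5} for the 20 across but in {1} for the 6 down — contradiction. If (2,3) = 3: that forces (1,3) = 7, (2,1) = 1, after which (1,1) would have to be in {1,2,4,5,8} for the 24 across but in {3} for the 4 down — contradiction. So (2,3) = 2.
(1,3) = 10 − 2 = 8 completes the 10 down.
No cell is forced outright now. (2,5) can only be 1 or 5 (the digits allowed by both its 20 across and its 6 down). If (2,5) = 5: that forces (1,5) = 1, after which (1,1) would have to be in {2,4,5,7} for the 24 across but in {1,3} for the 4 down — contradiction. So (2,5) = 1.
(1,5) = 6 − 1 = 5 completes the 6 down.
Given what's placed, (2,1) must be 3 to fit the 20 across and 4 down.
(2,4) = 20 − 15 = 5 completes the 20 across.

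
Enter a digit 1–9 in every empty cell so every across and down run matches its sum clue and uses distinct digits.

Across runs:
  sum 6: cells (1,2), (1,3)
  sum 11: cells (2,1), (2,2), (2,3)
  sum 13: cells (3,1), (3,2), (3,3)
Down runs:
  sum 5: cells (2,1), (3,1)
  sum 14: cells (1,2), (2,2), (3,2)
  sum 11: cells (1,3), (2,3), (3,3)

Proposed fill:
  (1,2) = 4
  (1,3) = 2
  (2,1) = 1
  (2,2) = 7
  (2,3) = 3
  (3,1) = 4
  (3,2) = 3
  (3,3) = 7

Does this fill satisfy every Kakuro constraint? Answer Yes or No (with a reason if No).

No — the across run (3,1)–(3,3) sums to 14, not 13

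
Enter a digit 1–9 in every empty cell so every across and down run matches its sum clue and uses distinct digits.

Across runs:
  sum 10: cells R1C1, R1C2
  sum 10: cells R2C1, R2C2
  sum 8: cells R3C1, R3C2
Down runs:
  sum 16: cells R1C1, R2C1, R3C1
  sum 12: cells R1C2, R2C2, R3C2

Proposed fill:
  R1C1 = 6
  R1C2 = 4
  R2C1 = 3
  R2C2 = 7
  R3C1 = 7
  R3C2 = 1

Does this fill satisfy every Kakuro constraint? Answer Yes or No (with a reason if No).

Yes

Across: 6+4=10; 3+7=10; 7+1=8. Down: 6+3+7=16; 4+7+1=12. No digit repeats within any run.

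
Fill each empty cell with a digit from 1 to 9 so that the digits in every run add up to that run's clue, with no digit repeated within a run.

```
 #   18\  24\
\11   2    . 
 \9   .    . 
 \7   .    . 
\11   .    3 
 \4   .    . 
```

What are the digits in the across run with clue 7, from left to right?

4 in 2 cells must be {1,3}.
R1C2 = 11 − 2 = 9 completes the 11 across.
R4C1 = 11 − 3 = 8 completes the 11 across.
Given what's placed, R5C2 must be 1 to fit the 4 across and 24 down.
R5C1 = 4 − 1 = 3 completes the 4 across.
Nothing is forced directly, so branch on R2C1, whose candidates are 1 or 4. If R2C1 = 1: then R2C2 would have to be in {8} for the 9 across but in {4,5,6,7} for the 24 down — contradiction. So R2C1 = 4.
R2C2 = 9 − 4 = 5 completes the 9 across.
R3C1 = 18 − 17 = 1 completes the 18 down.
R3C2 = 7 − 1 = 6 completes the 7 across.

1, 6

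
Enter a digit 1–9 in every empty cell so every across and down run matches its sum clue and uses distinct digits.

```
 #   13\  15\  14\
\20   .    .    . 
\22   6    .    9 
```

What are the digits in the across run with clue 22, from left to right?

R1C1 = 13 − 6 = 7 completes the 13 down.
R1C3 = 14 − 9 = 5 completes the 14 down.
R2C2 = 22 − 15 = 7 completes the 22 across.
R1C2 = 20 − 12 = 8 completes the 20 across.

6 7 9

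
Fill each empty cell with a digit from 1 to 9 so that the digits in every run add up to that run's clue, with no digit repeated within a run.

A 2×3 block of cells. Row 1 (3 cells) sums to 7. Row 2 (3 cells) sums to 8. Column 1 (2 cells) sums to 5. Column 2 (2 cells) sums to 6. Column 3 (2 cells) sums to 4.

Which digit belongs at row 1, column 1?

4

7 in 3 cells must be {1,2,4}; 4 in 2 cells must be {1,3}.
The 7 across and the 4 down share only 1, so (1,3) = 1.
(2,3) = 4 − 1 = 3 completes the 4 down.
Nothing is forced directly, so branch on (2,1), whose candidates are 1 or 4. If (2,1) = 4: then (1,1) would have to be in {2,4} for the 7 across but in {1} for the 5 down — contradiction. So (2,1) = 1.
(1,1) = 5 − 1 = 4 completes the 5 down.
(1,2) = 7 − 5 = 2 completes the 7 across.
(2,2) = 8 − 4 = 4 completes the 8 across.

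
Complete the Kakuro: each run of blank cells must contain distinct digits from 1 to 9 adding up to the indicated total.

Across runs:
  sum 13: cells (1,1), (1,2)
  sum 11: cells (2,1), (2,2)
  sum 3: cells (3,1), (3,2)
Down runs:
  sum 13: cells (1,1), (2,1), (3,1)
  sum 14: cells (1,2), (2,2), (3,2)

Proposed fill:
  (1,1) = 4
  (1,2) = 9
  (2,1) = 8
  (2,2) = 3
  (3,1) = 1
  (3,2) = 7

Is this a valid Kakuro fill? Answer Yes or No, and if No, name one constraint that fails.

No — the down run (1,2)–(3,2) sums to 19, not 14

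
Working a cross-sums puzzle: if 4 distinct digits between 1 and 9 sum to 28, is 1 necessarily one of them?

No

Counterexample: {4,7,8,9} sums to 28 without using 1.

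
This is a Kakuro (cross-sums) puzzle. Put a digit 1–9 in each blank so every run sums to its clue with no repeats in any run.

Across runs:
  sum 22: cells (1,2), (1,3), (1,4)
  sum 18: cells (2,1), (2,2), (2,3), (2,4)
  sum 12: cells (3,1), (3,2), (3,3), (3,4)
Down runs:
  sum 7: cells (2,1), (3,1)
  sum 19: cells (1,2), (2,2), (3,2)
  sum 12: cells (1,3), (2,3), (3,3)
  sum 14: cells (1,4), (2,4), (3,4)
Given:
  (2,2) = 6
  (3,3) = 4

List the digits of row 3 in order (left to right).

Given what's placed, (3,2) must be 5 to fit the 12 across and 19 down.
(1,2) = 19 − 11 = 8 completes the 19 down.
(1,3) = 5: the only remaining digit allowed by both the 22 across and the 12 down.
(1,4) = 22 − 13 = 9 completes the 22 across.
(2,3) = 12 − 9 = 3 completes the 12 down.
Nothing is forced directly, so branch on (3,1), whose candidates are 1 or 2. If (3,1) = 1: then (2,1) would have to be in {1,2,4,5,7,8} for the 18 across but in {6} for the 7 down — contradiction. So (3,1) = 2.
(2,1) = 7 − 2 = 5 completes the 7 down.
(2,4) = 18 − 14 = 4 completes the 18 across.
(3,4) = 12 − 11 = 1 completes the 12 across.

2 5 4 1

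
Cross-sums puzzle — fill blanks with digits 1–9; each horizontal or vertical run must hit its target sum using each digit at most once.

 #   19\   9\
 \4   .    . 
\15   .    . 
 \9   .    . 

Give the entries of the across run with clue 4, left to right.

3 1

4 in 2 cells must be {1,3}.
The 4 across and the 19 down share only 3, so R1C1 = 3.
R1C2 = 4 − 3 = 1 completes the 4 across.
Given what's placed, R2C2 must be 6 to fit the 15 across and 9 down.
R3C1 = 7: the only remaining digit allowed by both the 9 across and the 19 down.
R3C2 = 9 − 7 = 2 completes the 9 across.
R2C1 = 15 − 6 = 9 completes the 15 across.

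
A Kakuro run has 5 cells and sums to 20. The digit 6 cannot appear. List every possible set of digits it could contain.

{1,2,3,5,9}; {1,2,4,5,8}; {1,3,4,5,7}

5 distinct digits from 1–9 sum between 15 and 35.
Dropping sets that contain 6.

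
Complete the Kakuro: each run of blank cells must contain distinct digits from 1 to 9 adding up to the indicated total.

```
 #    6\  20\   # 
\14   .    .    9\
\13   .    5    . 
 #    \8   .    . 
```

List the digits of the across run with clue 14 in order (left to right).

Intersecting the 14 across with the 6 down forces R1C1 = 5.
R1C2 = 14 − 5 = 9 completes the 14 across.
R2C1 = 6 − 5 = 1 completes the 6 down.
R2C3 = 13 − 6 = 7 completes the 13 across.
R3C2 = 20 − 14 = 6 completes the 20 down.
R3C3 = 8 − 6 = 2 completes the 8 across.

5 9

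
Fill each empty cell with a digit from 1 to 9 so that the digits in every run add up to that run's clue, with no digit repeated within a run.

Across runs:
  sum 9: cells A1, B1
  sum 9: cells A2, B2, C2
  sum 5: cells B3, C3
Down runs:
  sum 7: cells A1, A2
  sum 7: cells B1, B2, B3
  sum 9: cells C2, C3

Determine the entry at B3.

2

7 in 3 cells must be {1,2,4}.
Nothing is forced directly, so branch on B1, whose candidates are 1 or 2 or 4. If B1 = 1: then A1 would have to be in {8} for the 9 across but in {1,2,3,4,5,6} for the 7 down — contradiction. If B1 = 2: then A1 would have to be in {7} for the 9 across but in {1,2,3,4,5,6} for the 7 down — contradiction. So B1 = 4.
A1 = 9 − 4 = 5 completes the 9 across.
A2 = 7 − 5 = 2 completes the 7 down.
B2 = 1: the only remaining digit allowed by both the 9 across and the 7 down.
C2 = 9 − 3 = 6 completes the 9 across.
B3 = 7 − 5 = 2 completes the 7 down.
C3 = 5 − 2 = 3 completes the 5 across.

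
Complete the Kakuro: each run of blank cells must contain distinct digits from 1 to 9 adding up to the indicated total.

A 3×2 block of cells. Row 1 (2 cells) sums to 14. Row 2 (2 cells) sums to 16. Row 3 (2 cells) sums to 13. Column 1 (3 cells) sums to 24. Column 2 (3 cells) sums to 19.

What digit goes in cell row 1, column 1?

16 in 2 cells must be {7,9}; 24 in 3 cells must be {7,8,9}.
Nothing is forced directly, so branch on (1,1), whose candidates are 8 or 9. If (1,1) = 9: that forces (1,2) = 5, (2,1) = 7, after which (2,2) would have to be in {9} for the 16 across but in {6,8} for the 19 down — contradiction. So (1,1) = 8.
(1,2) = 14 − 8 = 6 completes the 14 across.
Given what's placed, (2,2) must be 9 to fit the 16 across and 19 down.
(3,2) = 19 − 15 = 4 completes the 19 down.
(2,1) = 16 − 9 = 7 completes the 16 across.
(3,1) = 13 − 4 = 9 completes the 13 across.

8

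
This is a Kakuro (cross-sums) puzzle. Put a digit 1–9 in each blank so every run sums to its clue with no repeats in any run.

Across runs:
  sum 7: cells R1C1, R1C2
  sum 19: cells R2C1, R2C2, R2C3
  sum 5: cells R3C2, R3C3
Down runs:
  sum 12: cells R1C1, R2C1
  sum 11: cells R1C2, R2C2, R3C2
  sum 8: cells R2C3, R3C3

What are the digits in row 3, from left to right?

Nothing is forced directly, so branch on R3C3, whose candidates are 1 or 2 or 3. If R3C3 = 1: that forces R2C3 = 7, R3C2 = 4, after which R2C2 would have to be in {3,4,8,9} for the 19 across but in {1,2,5,6} for the 11 down — contradiction. If R3C3 = 2: that forces R2C3 = 6, R3C2 = 3, after which R2C2 would have to be in {4,5,8,9} for the 19 across but in {1,2,6,7} for the 11 down — contradiction. So R3C3 = 3.
R2C3 = 8 − 3 = 5 completes the 8 down.
R3C2 = 5 − 3 = 2 completes the 5 across.
R2C1 = 8: the only remaining digit allowed by both the 19 across and the 12 down.
R2C2 = 19 − 13 = 6 completes the 19 across.
R1C1 = 12 − 8 = 4 completes the 12 down.
R1C2 = 7 − 4 = 3 completes the 7 across.

2, 3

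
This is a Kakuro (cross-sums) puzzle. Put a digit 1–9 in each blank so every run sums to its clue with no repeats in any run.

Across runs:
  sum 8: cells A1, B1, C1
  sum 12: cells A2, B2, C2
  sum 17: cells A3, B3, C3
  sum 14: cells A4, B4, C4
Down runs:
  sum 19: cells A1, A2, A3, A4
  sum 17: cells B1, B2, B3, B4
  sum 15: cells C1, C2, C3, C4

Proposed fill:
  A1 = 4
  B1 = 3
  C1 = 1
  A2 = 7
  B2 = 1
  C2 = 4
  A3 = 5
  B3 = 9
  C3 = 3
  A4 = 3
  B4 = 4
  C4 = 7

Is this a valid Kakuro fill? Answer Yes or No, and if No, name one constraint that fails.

Across: 4+3+1=8; 7+1+4=12; 5+9+3=17; 3+4+7=14. Down: 4+7+5+3=19; 3+1+9+4=17; 1+4+3+7=15. No digit repeats within any run.

Yes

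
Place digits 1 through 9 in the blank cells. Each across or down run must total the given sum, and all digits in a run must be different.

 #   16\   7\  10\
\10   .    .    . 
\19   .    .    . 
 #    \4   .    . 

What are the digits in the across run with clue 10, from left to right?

4 in 2 cells must be {1,3}; 16 in 2 cells must be {7,9}; 7 in 3 cells must be {1,2,4}.
Only 7 fits R1C1 under both its across sum 10 and down sum 16.
R2C1 = 16 − 7 = 9 completes the 16 down.
The 4 across and the 7 down share only 1, so R3C2 = 1.
R3C3 = 4 − 1 = 3 completes the 4 across.
R1C2 = 2: the only remaining digit allowed by both the 10 across and the 7 down.
R1C3 = 10 − 9 = 1 completes the 10 across.

7, 2, 1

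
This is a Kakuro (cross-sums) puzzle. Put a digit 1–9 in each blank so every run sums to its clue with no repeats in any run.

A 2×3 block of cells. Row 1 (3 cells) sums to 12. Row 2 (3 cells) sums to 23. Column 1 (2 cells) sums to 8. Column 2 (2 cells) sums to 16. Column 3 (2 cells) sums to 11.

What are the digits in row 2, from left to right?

6, 9, 8

23 in 3 cells must be {6,8,9}; 16 in 2 cells must be {7,9}.
The 23 across and the 8 down share only 6, so (2,1) = 6.
Given what's placed, (2,2) must be 9 to fit the 23 across and 16 down.
(2,3) = 23 − 15 = 8 completes the 23 across.
(1,1) = 8 − 6 = 2 completes the 8 down.
(1,2) = 16 − 9 = 7 completes the 16 down.
(1,3) = 12 − 9 = 3 completes the 12 across.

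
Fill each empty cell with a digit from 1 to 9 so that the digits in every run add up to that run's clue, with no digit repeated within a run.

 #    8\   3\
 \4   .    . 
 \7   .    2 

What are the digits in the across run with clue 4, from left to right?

4 in 2 cells must be {1,3}; 3 in 2 cells must be {1,2}.
R1C2 = 3 − 2 = 1 completes the 3 down.
R2C1 = 7 − 2 = 5 completes the 7 across.
R1C1 = 4 − 1 = 3 completes the 4 across.

3 1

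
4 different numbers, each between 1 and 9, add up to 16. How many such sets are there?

8

4 distinct digits from 1–9 sum between 10 and 30.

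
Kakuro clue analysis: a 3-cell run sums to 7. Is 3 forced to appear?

No

The only way to make 7 from 3 distinct digits is {1,2,4}, which does not contain 3.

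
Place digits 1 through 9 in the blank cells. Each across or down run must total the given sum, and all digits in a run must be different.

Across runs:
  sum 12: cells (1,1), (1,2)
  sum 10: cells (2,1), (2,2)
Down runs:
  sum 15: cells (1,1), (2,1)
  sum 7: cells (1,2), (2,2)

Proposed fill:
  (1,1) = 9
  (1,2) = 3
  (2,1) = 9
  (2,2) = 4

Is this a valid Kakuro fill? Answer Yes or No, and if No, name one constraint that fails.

No — the down run (1,1)–(2,1) sums to 18, not 15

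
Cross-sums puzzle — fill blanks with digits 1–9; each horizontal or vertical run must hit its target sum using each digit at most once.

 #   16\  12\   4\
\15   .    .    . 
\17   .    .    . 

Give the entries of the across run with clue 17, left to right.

9 7 1

16 in 2 cells must be {7,9}; 4 in 2 cells must be {1,3}.
Nothing is forced directly, so branch on R1C1, whose candidates are 7 or 9. If R1C1 = 9: that forces R1C3 = 1, R2C1 = 7, after which R2C3 would have to be in {1,2,4,6,8,9} for the 17 across but in {3} for the 4 down — contradiction. So R1C1 = 7.
Given what's placed, R1C3 must be 3 to fit the 15 across and 4 down.
R2C1 = 16 − 7 = 9 completes the 16 down.
R2C3 = 4 − 3 = 1 completes the 4 down.
R1C2 = 15 − 10 = 5 completes the 15 across.
R2C2 = 17 − 10 = 7 completes the 17 across.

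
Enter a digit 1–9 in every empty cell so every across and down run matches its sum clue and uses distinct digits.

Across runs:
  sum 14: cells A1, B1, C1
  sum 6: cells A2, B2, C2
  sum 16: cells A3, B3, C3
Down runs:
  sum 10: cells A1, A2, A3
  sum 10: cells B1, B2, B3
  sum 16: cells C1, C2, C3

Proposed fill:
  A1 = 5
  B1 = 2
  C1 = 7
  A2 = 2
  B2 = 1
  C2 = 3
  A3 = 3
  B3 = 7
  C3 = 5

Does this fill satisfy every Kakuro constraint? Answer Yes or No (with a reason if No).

No — the down run C1–C3 sums to 15, not 16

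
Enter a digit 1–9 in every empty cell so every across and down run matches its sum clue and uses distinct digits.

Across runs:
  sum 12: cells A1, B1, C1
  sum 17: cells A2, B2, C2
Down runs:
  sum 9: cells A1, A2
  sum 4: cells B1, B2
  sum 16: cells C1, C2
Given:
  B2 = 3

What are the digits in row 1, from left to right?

4 in 2 cells must be {1,3}; 16 in 2 cells must be {7,9}.
B1 = 4 − 3 = 1 completes the 4 down.
Given what's placed, C2 must be 9 to fit the 17 across and 16 down.
C1 = 16 − 9 = 7 completes the 16 down.
A2 = 17 − 12 = 5 completes the 17 across.
A1 = 12 − 8 = 4 completes the 12 across.

4, 1, 7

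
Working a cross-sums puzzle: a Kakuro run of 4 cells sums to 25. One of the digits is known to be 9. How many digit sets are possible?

5

4 distinct digits from 1–9 sum between 10 and 30.
Keeping only sets containing 9.
Enumerating: {1,7,8,9}, {2,6,8,9}, {3,5,8,9}, {3,6,7,9}, {4,5,7,9}.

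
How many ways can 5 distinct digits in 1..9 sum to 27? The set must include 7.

7

5 distinct digits from 1–9 sum between 15 and 35.
Keeping only sets containing 7.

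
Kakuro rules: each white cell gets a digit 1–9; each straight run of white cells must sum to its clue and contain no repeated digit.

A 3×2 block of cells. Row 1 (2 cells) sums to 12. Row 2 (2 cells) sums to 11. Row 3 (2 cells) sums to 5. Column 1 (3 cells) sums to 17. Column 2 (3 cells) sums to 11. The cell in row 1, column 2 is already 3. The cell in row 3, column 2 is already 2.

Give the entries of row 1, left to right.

9, 3

(1,1) = 12 − 3 = 9 completes the 12 across.
(2,2) = 11 − 5 = 6 completes the 11 down.
(3,1) = 5 − 2 = 3 completes the 5 across.
(2,1) = 11 − 6 = 5 completes the 11 across.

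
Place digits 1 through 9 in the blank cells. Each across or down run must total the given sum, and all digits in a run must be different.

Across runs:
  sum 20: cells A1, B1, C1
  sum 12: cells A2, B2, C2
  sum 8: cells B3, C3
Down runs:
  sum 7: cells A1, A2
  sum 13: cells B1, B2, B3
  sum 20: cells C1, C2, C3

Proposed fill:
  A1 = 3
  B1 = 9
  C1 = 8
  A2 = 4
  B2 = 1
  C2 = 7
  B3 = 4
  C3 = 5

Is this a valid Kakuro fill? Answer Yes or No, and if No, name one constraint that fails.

No — the down run B1–B3 sums to 14, not 13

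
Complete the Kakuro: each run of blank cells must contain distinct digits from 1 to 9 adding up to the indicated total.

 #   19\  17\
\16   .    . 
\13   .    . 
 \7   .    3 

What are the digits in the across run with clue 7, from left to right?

16 in 2 cells must be {7,9}.
R1C2 = 9: the only remaining digit allowed by both the 16 across and the 17 down.
R2C2 = 17 − 12 = 5 completes the 17 down.
R3C1 = 7 − 3 = 4 completes the 7 across.
R1C1 = 16 − 9 = 7 completes the 16 across.
R2C1 = 13 − 5 = 8 completes the 13 across.

4, 3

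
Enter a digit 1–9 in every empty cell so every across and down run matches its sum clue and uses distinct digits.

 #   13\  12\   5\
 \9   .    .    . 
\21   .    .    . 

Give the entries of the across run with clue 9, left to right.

The 21 across and the 5 down share only 4, so R2C3 = 4.
R1C3 = 5 − 4 = 1 completes the 5 down.
Nothing is forced directly, so branch on R1C1, whose candidates are 5 or 6. If R1C1 = 6: then R1C2 would have to be in {2} for the 9 across but in {3,4,5,7,8,9} for the 12 down — contradiction. So R1C1 = 5.
R1C2 = 9 − 6 = 3 completes the 9 across.
R2C1 = 13 − 5 = 8 completes the 13 down.
R2C2 = 21 − 12 = 9 completes the 21 across.

5 3 1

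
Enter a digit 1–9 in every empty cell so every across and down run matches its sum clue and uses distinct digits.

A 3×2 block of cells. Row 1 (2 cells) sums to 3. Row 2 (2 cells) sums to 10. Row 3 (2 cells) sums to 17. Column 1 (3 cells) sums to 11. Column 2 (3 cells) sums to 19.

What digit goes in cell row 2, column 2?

3 in 2 cells must be {1,2}; 17 in 2 cells must be {8,9}.
The 3 across and the 19 down share only 2, so (1,2) = 2.
The 17 across and the 11 down share only 8, so (3,1) = 8.
(3,2) = 17 − 8 = 9 completes the 17 across.
(1,1) = 3 − 2 = 1 completes the 3 across.
(2,1) = 11 − 9 = 2 completes the 11 down.
(2,2) = 10 − 2 = 8 completes the 10 across.

8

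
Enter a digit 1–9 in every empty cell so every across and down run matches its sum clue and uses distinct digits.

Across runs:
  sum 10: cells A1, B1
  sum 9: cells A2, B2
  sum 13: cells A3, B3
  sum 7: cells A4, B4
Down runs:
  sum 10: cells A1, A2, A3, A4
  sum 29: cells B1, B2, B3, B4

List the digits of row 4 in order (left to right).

2 5

10 in 4 cells must be {1,2,3,4}; 29 in 4 cells must be {5,7,8,9}.
Only 4 fits A3 under both its across sum 13 and down sum 10.
B3 = 13 − 4 = 9 completes the 13 across.
Given what's placed, B4 must be 5 to fit the 7 across and 29 down.
A4 = 7 − 5 = 2 completes the 7 across.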